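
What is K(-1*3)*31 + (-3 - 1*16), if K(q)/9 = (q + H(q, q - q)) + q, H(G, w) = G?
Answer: -2530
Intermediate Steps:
K(q) = 27*q (K(q) = 9*((q + q) + q) = 9*(2*q + q) = 9*(3*q) = 27*q)
K(-1*3)*31 + (-3 - 1*16) = (27*(-1*3))*31 + (-3 - 1*16) = (27*(-3))*31 + (-3 - 16) = -81*31 - 19 = -2511 - 19 = -2530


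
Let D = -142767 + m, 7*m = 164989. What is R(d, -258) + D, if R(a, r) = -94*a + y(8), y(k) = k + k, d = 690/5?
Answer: -925072/7 ≈ -1.3215e+5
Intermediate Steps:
d = 138 (d = 690*(1/5) = 138)
m = 164989/7 (m = (1/7)*164989 = 164989/7 ≈ 23570.)
y(k) = 2*k
D = -834380/7 (D = -142767 + 164989/7 = -834380/7 ≈ -1.1920e+5)
R(a, r) = 16 - 94*a (R(a, r) = -94*a + 2*8 = -94*a + 16 = 16 - 94*a)
R(d, -258) + D = (16 - 94*138) - 834380/7 = (16 - 12972) - 834380/7 = -12956 - 834380/7 = -925072/7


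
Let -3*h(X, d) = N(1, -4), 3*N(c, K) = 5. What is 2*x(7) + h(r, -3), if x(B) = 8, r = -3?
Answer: 139/9 ≈ 15.444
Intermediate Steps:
N(c, K) = 5/3 (N(c, K) = (1/3)*5 = 5/3)
h(X, d) = -5/9 (h(X, d) = -1/3*5/3 = -5/9)
2*x(7) + h(r, -3) = 2*8 - 5/9 = 16 - 5/9 = 139/9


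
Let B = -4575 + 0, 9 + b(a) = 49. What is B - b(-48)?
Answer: -4615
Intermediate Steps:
b(a) = 40 (b(a) = -9 + 49 = 40)
B = -4575
B - b(-48) = -4575 - 1*40 = -4575 - 40 = -4615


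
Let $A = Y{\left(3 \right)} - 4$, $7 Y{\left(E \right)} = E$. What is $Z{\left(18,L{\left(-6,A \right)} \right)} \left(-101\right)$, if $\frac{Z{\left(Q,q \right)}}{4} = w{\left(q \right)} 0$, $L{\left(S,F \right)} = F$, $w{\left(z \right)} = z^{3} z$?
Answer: $0$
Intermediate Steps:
$Y{\left(E \right)} = \frac{E}{7}$
$w{\left(z \right)} = z^{4}$
$A = - \frac{25}{7}$ ($A = \frac{1}{7} \cdot 3 - 4 = \frac{3}{7} - 4 = - \frac{25}{7} \approx -3.5714$)
$Z{\left(Q,q \right)} = 0$ ($Z{\left(Q,q \right)} = 4 q^{4} \cdot 0 = 4 \cdot 0 = 0$)
$Z{\left(18,L{\left(-6,A \right)} \right)} \left(-101\right) = 0 \left(-101\right) = 0$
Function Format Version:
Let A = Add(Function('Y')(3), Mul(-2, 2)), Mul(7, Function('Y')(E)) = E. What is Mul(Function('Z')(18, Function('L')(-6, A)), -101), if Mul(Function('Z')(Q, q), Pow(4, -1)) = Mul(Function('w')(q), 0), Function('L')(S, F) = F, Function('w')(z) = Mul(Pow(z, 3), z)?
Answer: 0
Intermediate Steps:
Function('Y')(E) = Mul(Rational(1, 7), E)
Function('w')(z) = Pow(z, 4)
A = Rational(-25, 7) (A = Add(Mul(Rational(1, 7), 3), Mul(-2, 2)) = Add(Rational(3, 7), -4) = Rational(-25, 7) ≈ -3.5714)
Function('Z')(Q, q) = 0 (Function('Z')(Q, q) = Mul(4, Mul(Pow(q, 4), 0)) = Mul(4, 0) = 0)
Mul(Function('Z')(18, Function('L')(-6, A)), -101) = Mul(0, -101) = 0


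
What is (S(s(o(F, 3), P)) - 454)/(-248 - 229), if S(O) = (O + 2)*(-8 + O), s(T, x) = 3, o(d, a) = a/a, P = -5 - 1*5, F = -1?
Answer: 479/477 ≈ 1.0042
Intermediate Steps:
P = -10 (P = -5 - 5 = -10)
o(d, a) = 1
S(O) = (-8 + O)*(2 + O) (S(O) = (2 + O)*(-8 + O) = (-8 + O)*(2 + O))
(S(s(o(F, 3), P)) - 454)/(-248 - 229) = ((-16 + 3² - 6*3) - 454)/(-248 - 229) = ((-16 + 9 - 18) - 454)/(-477) = (-25 - 454)*(-1/477) = -479*(-1/477) = 479/477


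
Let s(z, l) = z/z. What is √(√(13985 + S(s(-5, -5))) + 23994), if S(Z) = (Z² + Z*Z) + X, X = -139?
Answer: √(23994 + 2*√3462) ≈ 155.28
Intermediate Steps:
s(z, l) = 1
S(Z) = -139 + 2*Z² (S(Z) = (Z² + Z*Z) - 139 = (Z² + Z²) - 139 = 2*Z² - 139 = -139 + 2*Z²)
√(√(13985 + S(s(-5, -5))) + 23994) = √(√(13985 + (-139 + 2*1²)) + 23994) = √(√(13985 + (-139 + 2*1)) + 23994) = √(√(13985 + (-139 + 2)) + 23994) = √(√(13985 - 137) + 23994) = √(√13848 + 23994) = √(2*√3462 + 23994) = √(23994 + 2*√3462)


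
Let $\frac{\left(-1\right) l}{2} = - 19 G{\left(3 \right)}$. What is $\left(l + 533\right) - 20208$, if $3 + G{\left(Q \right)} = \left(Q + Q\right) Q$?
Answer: $-19105$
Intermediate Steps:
$G{\left(Q \right)} = -3 + 2 Q^{2}$ ($G{\left(Q \right)} = -3 + \left(Q + Q\right) Q = -3 + 2 Q Q = -3 + 2 Q^{2}$)
$l = 570$ ($l = - 2 \left(- 19 \left(-3 + 2 \cdot 3^{2}\right)\right) = - 2 \left(- 19 \left(-3 + 2 \cdot 9\right)\right) = - 2 \left(- 19 \left(-3 + 18\right)\right) = - 2 \left(\left(-19\right) 15\right) = \left(-2\right) \left(-285\right) = 570$)
$\left(l + 533\right) - 20208 = \left(570 + 533\right) - 20208 = 1103 - 20208 = -19105$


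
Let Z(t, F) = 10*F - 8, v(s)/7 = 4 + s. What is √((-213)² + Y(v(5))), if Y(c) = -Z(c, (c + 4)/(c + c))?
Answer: 4*√1250557/21 ≈ 213.01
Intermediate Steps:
v(s) = 28 + 7*s (v(s) = 7*(4 + s) = 28 + 7*s)
Z(t, F) = -8 + 10*F
Y(c) = 8 - 5*(4 + c)/c (Y(c) = -(-8 + 10*((c + 4)/(c + c))) = -(-8 + 10*((4 + c)/((2*c)))) = -(-8 + 10*((4 + c)*(1/(2*c)))) = -(-8 + 10*((4 + c)/(2*c))) = -(-8 + 5*(4 + c)/c) = 8 - 5*(4 + c)/c)
√((-213)² + Y(v(5))) = √((-213)² + (3 - 20/(28 + 7*5))) = √(45369 + (3 - 20/(28 + 35))) = √(45369 + (3 - 20/63)) = √(45369 + 169/63) = √(2858416/63) = 4*√1250557/21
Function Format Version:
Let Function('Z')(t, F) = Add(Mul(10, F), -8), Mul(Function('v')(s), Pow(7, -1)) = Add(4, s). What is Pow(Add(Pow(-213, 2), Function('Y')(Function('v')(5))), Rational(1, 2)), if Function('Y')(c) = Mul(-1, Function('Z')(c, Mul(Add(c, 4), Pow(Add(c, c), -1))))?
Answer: Mul(Rational(4, 21), Pow(1250557, Rational(1, 2))) ≈ 213.01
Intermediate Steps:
Function('v')(s) = Add(28, Mul(7, s)) (Function('v')(s) = Mul(7, Add(4, s)) = Add(28, Mul(7, s)))
Function('Z')(t, F) = Add(-8, Mul(10, F))
Function('Y')(c) = Add(8, Mul(-5, Pow(c, -1), Add(4, c))) (Function('Y')(c) = Mul(-1, Add(-8, Mul(10, Mul(Add(c, 4), Pow(Add(c, c), -1))))) = Mul(-1, Add(-8, Mul(10, Mul(Add(4, c), Pow(Mul(2, c), -1))))) = Mul(-1, Add(-8, Mul(10, Mul(Add(4, c), Mul(Rational(1, 2), Pow(c, -1)))))) = Mul(-1, Add(-8, Mul(10, Mul(Rational(1, 2), Pow(c, -1), Add(4, c))))) = Mul(-1, Add(-8, Mul(5, Pow(c, -1), Add(4, c)))) = Add(8, Mul(-5, Pow(c, -1), Add(4, c))))
Pow(Add(Pow(-213, 2), Function('Y')(Function('v')(5))), Rational(1, 2)) = Pow(Add(Pow(-213, 2), Add(3, Mul(-20, Pow(Add(28, Mul(7, 5)), -1)))), Rational(1, 2)) = Pow(Add(45369, Add(3, Mul(-20, Pow(Add(28, 35), -1)))), Rational(1, 2)) = Pow(Add(45369, Add(3, Mul(-20, Pow(63, -1)))), Rational(1, 2)) = Pow(Add(45369, Add(3, Mul(-20, Rational(1, 63)))), Rational(1, 2)) = Pow(Add(45369, Add(3, Rational(-20, 63))), Rational(1, 2)) = Pow(Add(45369, Rational(169, 63)), Rational(1, 2)) = Pow(Rational(2858416, 63), Rational(1, 2)) = Mul(Rational(4, 21), Pow(1250557, Rational(1, 2)))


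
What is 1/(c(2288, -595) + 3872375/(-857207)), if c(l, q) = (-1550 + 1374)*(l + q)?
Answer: -65939/19648009827 ≈ -3.3560e-6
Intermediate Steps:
c(l, q) = -176*l - 176*q (c(l, q) = -176*(l + q) = -176*l - 176*q)
1/(c(2288, -595) + 3872375/(-857207)) = 1/((-176*2288 - 176*(-595)) + 3872375/(-857207)) = 1/((-402688 + 104720) + 3872375*(-1/857207)) = 1/(-297968 - 297875/65939) = 1/(-19648009827/65939) = -65939/19648009827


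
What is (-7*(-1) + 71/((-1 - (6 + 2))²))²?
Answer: 407044/6561 ≈ 62.040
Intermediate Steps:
(-7*(-1) + 71/((-1 - (6 + 2))²))² = (7 + 71/((-1 - 1*8)²))² = (7 + 71/((-1 - 8)²))² = (7 + 71/((-9)²))² = (7 + 71/81)² = (638/81)² = 407044/6561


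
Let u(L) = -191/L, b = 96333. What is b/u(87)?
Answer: -8380971/191 ≈ -43879.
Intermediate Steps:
b/u(87) = 96333/((-191/87)) = 96333/((-191*1/87)) = 96333/(-191/87) = 96333*(-87/191) = -8380971/191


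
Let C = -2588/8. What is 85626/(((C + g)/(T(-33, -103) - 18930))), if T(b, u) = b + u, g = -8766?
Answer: 3265090632/18179 ≈ 1.7961e+5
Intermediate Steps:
C = -647/2 (C = (1/8)*(-2588) = -647/2 ≈ -323.50)
85626/(((C + g)/(T(-33, -103) - 18930))) = 85626/(((-647/2 - 8766)/((-33 - 103) - 18930))) = 85626/((-18179/(2*(-136 - 18930)))) = 85626/((-18179/2/(-19066))) = 85626/((-18179/2*(-1/19066))) = 85626/(18179/38132) = 85626*(38132/18179) = 3265090632/18179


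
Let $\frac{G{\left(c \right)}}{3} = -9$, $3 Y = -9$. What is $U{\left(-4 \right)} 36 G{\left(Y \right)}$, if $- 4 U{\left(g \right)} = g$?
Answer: $-972$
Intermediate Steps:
$Y = -3$ ($Y = \frac{1}{3} \left(-9\right) = -3$)
$G{\left(c \right)} = -27$ ($G{\left(c \right)} = 3 \left(-9\right) = -27$)
$U{\left(g \right)} = - \frac{g}{4}$
$U{\left(-4 \right)} 36 G{\left(Y \right)} = \left(- \frac{1}{4}\right) \left(-4\right) 36 \left(-27\right) = 1 \cdot 36 \left(-27\right) = 36 \left(-27\right) = -972$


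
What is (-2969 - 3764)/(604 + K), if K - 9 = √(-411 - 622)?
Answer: -4127329/376802 + 6733*I*√1033/376802 ≈ -10.954 + 0.57431*I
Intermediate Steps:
K = 9 + I*√1033 (K = 9 + √(-411 - 622) = 9 + √(-1033) = 9 + I*√1033 ≈ 9.0 + 32.14*I)
(-2969 - 3764)/(604 + K) = (-2969 - 3764)/(604 + (9 + I*√1033)) = -6733/(613 + I*√1033)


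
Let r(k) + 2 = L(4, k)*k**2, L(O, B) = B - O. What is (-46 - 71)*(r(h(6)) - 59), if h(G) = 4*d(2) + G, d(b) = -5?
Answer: 419913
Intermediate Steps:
h(G) = -20 + G (h(G) = 4*(-5) + G = -20 + G)
r(k) = -2 + k**2*(-4 + k) (r(k) = -2 + (k - 1*4)*k**2 = -2 + (k - 4)*k**2 = -2 + (-4 + k)*k**2 = -2 + k**2*(-4 + k))
(-46 - 71)*(r(h(6)) - 59) = (-46 - 71)*((-2 + (-20 + 6)**2*(-4 + (-20 + 6))) - 59) = -117*((-2 + (-14)**2*(-4 - 14)) - 59) = -117*((-2 + 196*(-18)) - 59) = -117*((-2 - 3528) - 59) = -117*(-3530 - 59) = -117*(-3589) = 419913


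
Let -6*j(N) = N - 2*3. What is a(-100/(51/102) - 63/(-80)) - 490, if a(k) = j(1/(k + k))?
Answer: -23379559/47811 ≈ -489.00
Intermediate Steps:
j(N) = 1 - N/6 (j(N) = -(N - 2*3)/6 = -(N - 6)/6 = -(-6 + N)/6 = 1 - N/6)
a(k) = 1 - 1/(12*k) (a(k) = 1 - 1/(6*(k + k)) = 1 - 1/(2*k)/6 = 1 - 1/(12*k))
a(-100/(51/102) - 63/(-80)) - 490 = (-1/12 + (-100/(51/102) - 63/(-80)))/(-100/(51/102) - 63/(-80)) - 490 = (-1/12 + (-100/(51*(1/102)) - 63*(-1/80)))/(-100/(51*(1/102)) - 63*(-1/80)) - 490 = (-1/12 + (-100/½ + 63/80))/(-100/½ + 63/80) - 490 = (-1/12 + (-100*2 + 63/80))/(-100*2 + 63/80) - 490 = (-1/12 + (-200 + 63/80))/(-200 + 63/80) - 490 = (-1/12 - 15937/80)/(-15937/80) - 490 = -80/15937*(-47831/240) - 490 = 47831/47811 - 490 = -23379559/47811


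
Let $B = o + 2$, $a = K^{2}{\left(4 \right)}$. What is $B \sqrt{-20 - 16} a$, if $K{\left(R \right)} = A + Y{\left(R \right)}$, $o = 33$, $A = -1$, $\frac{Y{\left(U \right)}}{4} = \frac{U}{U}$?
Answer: $1890 i \approx 1890.0 i$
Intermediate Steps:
$Y{\left(U \right)} = 4$ ($Y{\left(U \right)} = 4 \frac{U}{U} = 4 \cdot 1 = 4$)
$K{\left(R \right)} = 3$ ($K{\left(R \right)} = -1 + 4 = 3$)
$a = 9$ ($a = 3^{2} = 9$)
$B = 35$ ($B = 33 + 2 = 35$)
$B \sqrt{-20 - 16} a = 35 \sqrt{-20 - 16} \cdot 9 = 35 \sqrt{-36} \cdot 9 = 35 \cdot 6 i 9 = 210 i 9 = 1890 i$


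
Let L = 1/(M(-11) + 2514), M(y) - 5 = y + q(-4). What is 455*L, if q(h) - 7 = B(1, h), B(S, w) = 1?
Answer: 455/2516 ≈ 0.18084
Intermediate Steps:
q(h) = 8 (q(h) = 7 + 1 = 8)
M(y) = 13 + y (M(y) = 5 + (y + 8) = 5 + (8 + y) = 13 + y)
L = 1/2516 (L = 1/((13 - 11) + 2514) = 1/(2 + 2514) = 1/2516 ≈ 0.00039746)
455*L = 455*(1/2516) = 455/2516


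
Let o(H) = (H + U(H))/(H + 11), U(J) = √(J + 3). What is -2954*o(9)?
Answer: -13293/10 - 1477*√3/5 ≈ -1840.9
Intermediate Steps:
U(J) = √(3 + J)
o(H) = (H + √(3 + H))/(11 + H) (o(H) = (H + √(3 + H))/(H + 11) = (H + √(3 + H))/(11 + H))
-2954*o(9) = -2954*(9 + √(3 + 9))/(11 + 9) = -2954*(9 + √12)/20 = -1477*(9 + 2*√3)/10 = -2954*(9/20 + √3/10) = -13293/10 - 1477*√3/5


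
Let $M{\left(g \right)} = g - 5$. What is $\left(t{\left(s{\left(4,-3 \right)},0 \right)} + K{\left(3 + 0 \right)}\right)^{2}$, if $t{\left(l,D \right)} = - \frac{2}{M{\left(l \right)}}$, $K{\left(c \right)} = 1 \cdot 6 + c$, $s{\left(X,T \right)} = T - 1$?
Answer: $\frac{6889}{81} \approx 85.049$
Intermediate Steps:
$s{\left(X,T \right)} = -1 + T$
$K{\left(c \right)} = 6 + c$
$M{\left(g \right)} = -5 + g$ ($M{\left(g \right)} = g - 5 = -5 + g$)
$t{\left(l,D \right)} = - \frac{2}{-5 + l}$
$\left(t{\left(s{\left(4,-3 \right)},0 \right)} + K{\left(3 + 0 \right)}\right)^{2} = \left(- \frac{2}{-5 - 4} + \left(6 + \left(3 + 0\right)\right)\right)^{2} = \left(- \frac{2}{-5 - 4} + \left(6 + 3\right)\right)^{2} = \left(- \frac{2}{-9} + 9\right)^{2} = \left(\left(-2\right) \left(- \frac{1}{9}\right) + 9\right)^{2} = \left(\frac{2}{9} + 9\right)^{2} = \left(\frac{83}{9}\right)^{2} = \frac{6889}{81}$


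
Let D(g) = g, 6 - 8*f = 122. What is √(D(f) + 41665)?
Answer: √166602/2 ≈ 204.08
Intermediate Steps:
f = -29/2 (f = ¾ - ⅛*122 = ¾ - 61/4 = -29/2 ≈ -14.500)
√(D(f) + 41665) = √(-29/2 + 41665) = √(83301/2) = √166602/2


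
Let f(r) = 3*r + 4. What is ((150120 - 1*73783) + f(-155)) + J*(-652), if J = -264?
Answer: 248004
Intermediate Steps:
f(r) = 4 + 3*r
((150120 - 1*73783) + f(-155)) + J*(-652) = ((150120 - 1*73783) + (4 + 3*(-155))) - 264*(-652) = ((150120 - 73783) + (4 - 465)) + 172128 = (76337 - 461) + 172128 = 75876 + 172128 = 248004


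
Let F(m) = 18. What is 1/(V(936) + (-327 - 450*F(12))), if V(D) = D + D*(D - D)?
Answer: -1/7491 ≈ -0.00013349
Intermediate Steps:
V(D) = D (V(D) = D + D*0 = D + 0 = D)
1/(V(936) + (-327 - 450*F(12))) = 1/(936 + (-327 - 450*18)) = 1/(936 + (-327 - 8100)) = 1/(936 - 8427) = 1/(-7491) = -1/7491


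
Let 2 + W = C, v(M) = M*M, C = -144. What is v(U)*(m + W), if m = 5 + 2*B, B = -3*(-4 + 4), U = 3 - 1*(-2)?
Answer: -3525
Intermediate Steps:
U = 5 (U = 3 + 2 = 5)
B = 0 (B = -3*0 = 0)
v(M) = M²
W = -146 (W = -2 - 144 = -146)
m = 5 (m = 5 + 2*0 = 5 + 0 = 5)
v(U)*(m + W) = 5²*(5 - 146) = 25*(-141) = -3525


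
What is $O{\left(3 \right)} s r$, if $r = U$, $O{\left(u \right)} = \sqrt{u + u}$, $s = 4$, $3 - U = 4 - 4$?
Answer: $12 \sqrt{6} \approx 29.394$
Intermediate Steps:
$U = 3$ ($U = 3 - \left(4 - 4\right) = 3 - 0 = 3 + 0 = 3$)
$O{\left(u \right)} = \sqrt{2} \sqrt{u}$ ($O{\left(u \right)} = \sqrt{2 u} = \sqrt{2} \sqrt{u}$)
$r = 3$
$O{\left(3 \right)} s r = \sqrt{2} \sqrt{3} \cdot 4 \cdot 3 = \sqrt{6} \cdot 4 \cdot 3 = 4 \sqrt{6} \cdot 3 = 12 \sqrt{6}$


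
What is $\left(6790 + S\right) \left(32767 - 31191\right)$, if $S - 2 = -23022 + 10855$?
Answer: $-8471000$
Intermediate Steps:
$S = -12165$ ($S = 2 + \left(-23022 + 10855\right) = 2 - 12167 = -12165$)
$\left(6790 + S\right) \left(32767 - 31191\right) = \left(6790 - 12165\right) \left(32767 - 31191\right) = \left(-5375\right) 1576 = -8471000$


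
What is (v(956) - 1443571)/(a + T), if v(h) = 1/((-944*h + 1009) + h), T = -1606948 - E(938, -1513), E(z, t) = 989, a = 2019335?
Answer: -649967120965/185231743801 ≈ -3.5089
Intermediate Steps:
T = -1607937 (T = -1606948 - 1*989 = -1606948 - 989 = -1607937)
v(h) = 1/(1009 - 943*h) (v(h) = 1/((1009 - 944*h) + h) = 1/(1009 - 943*h))
(v(956) - 1443571)/(a + T) = (-1/(-1009 + 943*956) - 1443571)/(2019335 - 1607937) = (-1/(-1009 + 901508) - 1443571)/411398 = (-1/900499 - 1443571)*(1/411398) = -1299934241930/900499*1/411398 = -649967120965/185231743801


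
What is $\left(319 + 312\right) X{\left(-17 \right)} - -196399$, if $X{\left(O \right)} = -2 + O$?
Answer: $184410$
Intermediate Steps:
$\left(319 + 312\right) X{\left(-17 \right)} - -196399 = \left(319 + 312\right) \left(-2 - 17\right) - -196399 = 631 \left(-19\right) + 196399 = -11989 + 196399 = 184410$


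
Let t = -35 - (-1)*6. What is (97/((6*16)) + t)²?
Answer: 7219969/9216 ≈ 783.42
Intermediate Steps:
t = -29 (t = -35 - 1*(-6) = -35 + 6 = -29)
(97/((6*16)) + t)² = (97/((6*16)) - 29)² = (97/96 - 29)² = (-2687/96)² = 7219969/9216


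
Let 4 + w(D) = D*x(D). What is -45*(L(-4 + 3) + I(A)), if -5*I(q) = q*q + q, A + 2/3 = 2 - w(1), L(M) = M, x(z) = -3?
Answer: 745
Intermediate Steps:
w(D) = -4 - 3*D (w(D) = -4 + D*(-3) = -4 - 3*D)
A = 25/3 (A = -2/3 + (2 - (-4 - 3*1)) = -2/3 + (2 - (-4 - 3)) = -2/3 + (2 - 1*(-7)) = -2/3 + (2 + 7) = -2/3 + 9 = 25/3 ≈ 8.3333)
I(q) = -q/5 - q**2/5 (I(q) = -(q*q + q)/5 = -(q**2 + q)/5 = -(q + q**2)/5 = -q/5 - q**2/5)
-45*(L(-4 + 3) + I(A)) = -45*((-4 + 3) - 1/5*25/3*(1 + 25/3)) = -45*(-1 - 1/5*25/3*28/3) = -45*(-1 - 140/9) = -45*(-149/9) = 745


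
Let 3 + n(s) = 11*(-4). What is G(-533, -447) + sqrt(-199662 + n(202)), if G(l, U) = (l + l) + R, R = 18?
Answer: -1048 + I*sqrt(199709) ≈ -1048.0 + 446.89*I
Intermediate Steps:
n(s) = -47 (n(s) = -3 + 11*(-4) = -3 - 44 = -47)
G(l, U) = 18 + 2*l (G(l, U) = (l + l) + 18 = 2*l + 18 = 18 + 2*l)
G(-533, -447) + sqrt(-199662 + n(202)) = (18 + 2*(-533)) + sqrt(-199662 - 47) = (18 - 1066) + sqrt(-199709) = -1048 + I*sqrt(199709)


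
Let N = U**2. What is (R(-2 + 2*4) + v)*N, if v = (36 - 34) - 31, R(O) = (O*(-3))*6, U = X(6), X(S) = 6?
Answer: -4932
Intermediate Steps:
U = 6
N = 36 (N = 6**2 = 36)
R(O) = -18*O (R(O) = -3*O*6 = -18*O)
v = -29 (v = 2 - 31 = -29)
(R(-2 + 2*4) + v)*N = (-18*(-2 + 2*4) - 29)*36 = (-18*(-2 + 8) - 29)*36 = (-18*6 - 29)*36 = (-108 - 29)*36 = -137*36 = -4932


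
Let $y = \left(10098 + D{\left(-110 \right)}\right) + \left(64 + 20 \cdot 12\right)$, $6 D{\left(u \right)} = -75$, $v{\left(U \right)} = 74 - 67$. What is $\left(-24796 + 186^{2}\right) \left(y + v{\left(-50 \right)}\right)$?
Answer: $101885700$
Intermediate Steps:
$v{\left(U \right)} = 7$
$D{\left(u \right)} = - \frac{25}{2}$ ($D{\left(u \right)} = \frac{1}{6} \left(-75\right) = - \frac{25}{2}$)
$y = \frac{20779}{2}$ ($y = \left(10098 - \frac{25}{2}\right) + \left(64 + 20 \cdot 12\right) = \frac{20171}{2} + \left(64 + 240\right) = \frac{20171}{2} + 304 = \frac{20779}{2} \approx 10390.0$)
$\left(-24796 + 186^{2}\right) \left(y + v{\left(-50 \right)}\right) = \left(-24796 + 186^{2}\right) \left(\frac{20779}{2} + 7\right) = \left(-24796 + 34596\right) \frac{20793}{2} = 9800 \cdot \frac{20793}{2} = 101885700$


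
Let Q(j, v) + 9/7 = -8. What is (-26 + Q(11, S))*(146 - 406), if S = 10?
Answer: 64220/7 ≈ 9174.3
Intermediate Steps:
Q(j, v) = -65/7 (Q(j, v) = -9/7 - 8 = -65/7)
(-26 + Q(11, S))*(146 - 406) = (-26 - 65/7)*(146 - 406) = -247/7*(-260) = 64220/7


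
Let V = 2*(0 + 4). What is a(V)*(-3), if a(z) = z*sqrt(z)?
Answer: -48*sqrt(2) ≈ -67.882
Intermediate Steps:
V = 8 (V = 2*4 = 8)
a(z) = z**(3/2)
a(V)*(-3) = 8**(3/2)*(-3) = (16*sqrt(2))*(-3) = -48*sqrt(2)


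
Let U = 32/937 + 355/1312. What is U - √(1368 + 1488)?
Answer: 374619/1229344 - 2*√714 ≈ -53.137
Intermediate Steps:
U = 374619/1229344 (U = 32*(1/937) + 355*(1/1312) = 32/937 + 355/1312 = 374619/1229344 ≈ 0.30473)
U - √(1368 + 1488) = 374619/1229344 - √(1368 + 1488) = 374619/1229344 - √2856 = 374619/1229344 - 2*√714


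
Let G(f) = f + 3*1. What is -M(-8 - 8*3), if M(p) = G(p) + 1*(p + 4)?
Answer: 57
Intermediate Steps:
G(f) = 3 + f (G(f) = f + 3 = 3 + f)
M(p) = 7 + 2*p (M(p) = (3 + p) + 1*(p + 4) = (3 + p) + 1*(4 + p) = (3 + p) + (4 + p) = 7 + 2*p)
-M(-8 - 8*3) = -(7 + 2*(-8 - 8*3)) = -(7 + 2*(-8 - 24)) = -(7 + 2*(-32)) = -(7 - 64) = -1*(-57) = 57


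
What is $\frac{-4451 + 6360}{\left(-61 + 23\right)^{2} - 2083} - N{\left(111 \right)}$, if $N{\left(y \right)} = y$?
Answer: $- \frac{72838}{639} \approx -113.99$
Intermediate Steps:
$\frac{-4451 + 6360}{\left(-61 + 23\right)^{2} - 2083} - N{\left(111 \right)} = \frac{-4451 + 6360}{\left(-61 + 23\right)^{2} - 2083} - 111 = \frac{1909}{\left(-38\right)^{2} - 2083} - 111 = \frac{1909}{1444 - 2083} - 111 = \frac{1909}{-639} - 111 = 1909 \left(- \frac{1}{639}\right) - 111 = - \frac{1909}{639} - 111 = - \frac{72838}{639}$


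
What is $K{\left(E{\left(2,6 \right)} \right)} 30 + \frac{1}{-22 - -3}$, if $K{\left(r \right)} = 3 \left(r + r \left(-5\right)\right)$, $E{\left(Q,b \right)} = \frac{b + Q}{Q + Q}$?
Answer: $- \frac{13681}{19} \approx -720.05$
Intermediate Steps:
$E{\left(Q,b \right)} = \frac{Q + b}{2 Q}$
$K{\left(r \right)} = - 12 r$ ($K{\left(r \right)} = 3 \left(r - 5 r\right) = 3 \left(- 4 r\right) = - 12 r$)
$K{\left(E{\left(2,6 \right)} \right)} 30 + \frac{1}{-22 - -3} = - 12 \frac{2 + 6}{2 \cdot 2} \cdot 30 + \frac{1}{-22 - -3} = - 12 \cdot \frac{1}{2} \cdot \frac{1}{2} \cdot 8 \cdot 30 + \frac{1}{-22 + 3} = \left(-12\right) 2 \cdot 30 + \frac{1}{-19} = \left(-24\right) 30 - \frac{1}{19} = -720 - \frac{1}{19} = - \frac{13681}{19}$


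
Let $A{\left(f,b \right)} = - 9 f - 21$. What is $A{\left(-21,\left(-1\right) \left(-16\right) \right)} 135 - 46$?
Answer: $22634$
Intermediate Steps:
$A{\left(f,b \right)} = -21 - 9 f$
$A{\left(-21,\left(-1\right) \left(-16\right) \right)} 135 - 46 = \left(-21 - -189\right) 135 - 46 = \left(-21 + 189\right) 135 - 46 = 168 \cdot 135 - 46 = 22680 - 46 = 22634$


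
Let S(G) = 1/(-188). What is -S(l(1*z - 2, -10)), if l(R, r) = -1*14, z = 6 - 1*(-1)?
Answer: 1/188 ≈ 0.0053191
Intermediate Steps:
z = 7 (z = 6 + 1 = 7)
l(R, r) = -14
S(G) = -1/188
-S(l(1*z - 2, -10)) = -1*(-1/188) = 1/188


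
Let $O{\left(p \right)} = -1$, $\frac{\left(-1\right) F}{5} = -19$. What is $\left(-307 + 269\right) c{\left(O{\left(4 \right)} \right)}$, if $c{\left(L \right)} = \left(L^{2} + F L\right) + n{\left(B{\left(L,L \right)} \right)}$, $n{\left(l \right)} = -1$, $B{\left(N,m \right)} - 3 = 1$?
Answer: $3610$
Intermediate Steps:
$F = 95$ ($F = \left(-5\right) \left(-19\right) = 95$)
$B{\left(N,m \right)} = 4$ ($B{\left(N,m \right)} = 3 + 1 = 4$)
$c{\left(L \right)} = -1 + L^{2} + 95 L$ ($c{\left(L \right)} = \left(L^{2} + 95 L\right) - 1 = -1 + L^{2} + 95 L$)
$\left(-307 + 269\right) c{\left(O{\left(4 \right)} \right)} = \left(-307 + 269\right) \left(-1 + \left(-1\right)^{2} + 95 \left(-1\right)\right) = - 38 \left(-1 + 1 - 95\right) = \left(-38\right) \left(-95\right) = 3610$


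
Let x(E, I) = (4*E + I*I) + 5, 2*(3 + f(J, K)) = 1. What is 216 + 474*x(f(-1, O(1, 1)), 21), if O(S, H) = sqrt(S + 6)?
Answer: 206880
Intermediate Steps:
O(S, H) = sqrt(6 + S)
f(J, K) = -5/2 (f(J, K) = -3 + (1/2)*1 = -3 + 1/2 = -5/2)
x(E, I) = 5 + I**2 + 4*E (x(E, I) = (4*E + I**2) + 5 = (I**2 + 4*E) + 5 = 5 + I**2 + 4*E)
216 + 474*x(f(-1, O(1, 1)), 21) = 216 + 474*(5 + 21**2 + 4*(-5/2)) = 216 + 474*(5 + 441 - 10) = 216 + 474*436 = 216 + 206664 = 206880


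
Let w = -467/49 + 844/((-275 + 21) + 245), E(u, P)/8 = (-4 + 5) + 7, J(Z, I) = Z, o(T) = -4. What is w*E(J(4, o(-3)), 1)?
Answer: -2915776/441 ≈ -6611.7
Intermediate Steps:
E(u, P) = 64 (E(u, P) = 8*((-4 + 5) + 7) = 8*(1 + 7) = 8*8 = 64)
w = -45559/441 (w = -467*1/49 + 844/(-254 + 245) = -467/49 + 844/(-9) = -467/49 + 844*(-⅑) = -467/49 - 844/9 = -45559/441 ≈ -103.31)
w*E(J(4, o(-3)), 1) = -45559/441*64 = -2915776/441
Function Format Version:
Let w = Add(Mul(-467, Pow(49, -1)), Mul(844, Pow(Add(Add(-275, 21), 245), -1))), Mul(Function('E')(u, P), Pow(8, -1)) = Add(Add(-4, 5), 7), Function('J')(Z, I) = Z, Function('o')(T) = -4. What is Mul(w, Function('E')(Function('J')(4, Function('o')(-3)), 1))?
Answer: Rational(-2915776, 441) ≈ -6611.7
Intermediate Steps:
Function('E')(u, P) = 64 (Function('E')(u, P) = Mul(8, Add(Add(-4, 5), 7)) = Mul(8, Add(1, 7)) = Mul(8, 8) = 64)
w = Rational(-45559, 441) (w = Add(Mul(-467, Rational(1, 49)), Mul(844, Pow(Add(-254, 245), -1))) = Add(Rational(-467, 49), Mul(844, Pow(-9, -1))) = Add(Rational(-467, 49), Mul(844, Rational(-1, 9))) = Add(Rational(-467, 49), Rational(-844, 9)) = Rational(-45559, 441) ≈ -103.31)
Mul(w, Function('E')(Function('J')(4, Function('o')(-3)), 1)) = Mul(Rational(-45559, 441), 64) = Rational(-2915776, 441)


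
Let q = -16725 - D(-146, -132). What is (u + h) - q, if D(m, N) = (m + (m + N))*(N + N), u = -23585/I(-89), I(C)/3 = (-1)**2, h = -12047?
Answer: 326257/3 ≈ 1.0875e+5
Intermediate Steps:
I(C) = 3 (I(C) = 3*(-1)**2 = 3*1 = 3)
u = -23585/3 ≈ -7861.7
D(m, N) = 2*N*(N + 2*m) (D(m, N) = (m + (N + m))*(2*N) = (N + 2*m)*(2*N) = 2*N*(N + 2*m))
q = -128661 (q = -16725 - 2*(-132)*(-132 + 2*(-146)) = -16725 - 2*(-132)*(-132 - 292) = -16725 - 2*(-132)*(-424) = -16725 - 1*111936 = -16725 - 111936 = -128661)
(u + h) - q = (-23585/3 - 12047) - 1*(-128661) = -59726/3 + 128661 = 326257/3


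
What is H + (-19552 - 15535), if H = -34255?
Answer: -69342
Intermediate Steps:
H + (-19552 - 15535) = -34255 + (-19552 - 15535) = -34255 - 35087 = -69342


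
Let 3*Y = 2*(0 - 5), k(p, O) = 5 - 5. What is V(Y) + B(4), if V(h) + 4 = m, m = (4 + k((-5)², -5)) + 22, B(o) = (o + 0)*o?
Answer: 38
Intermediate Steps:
B(o) = o² (B(o) = o*o = o²)
k(p, O) = 0
Y = -10/3 (Y = (2*(0 - 5))/3 = (2*(-5))/3 = (⅓)*(-10) = -10/3 ≈ -3.3333)
m = 26 (m = (4 + 0) + 22 = 4 + 22 = 26)
V(h) = 22 (V(h) = -4 + 26 = 22)
V(Y) + B(4) = 22 + 4² = 22 + 16 = 38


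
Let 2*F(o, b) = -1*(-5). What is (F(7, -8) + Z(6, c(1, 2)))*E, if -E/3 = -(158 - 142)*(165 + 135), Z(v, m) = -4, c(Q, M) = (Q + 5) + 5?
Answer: -21600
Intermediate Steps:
F(o, b) = 5/2 (F(o, b) = (-1*(-5))/2 = (1/2)*5 = 5/2)
c(Q, M) = 10 + Q (c(Q, M) = (5 + Q) + 5 = 10 + Q)
E = 14400 (E = -(-3)*(158 - 142)*(165 + 135) = -(-3)*16*300 = -(-3)*4800 = -3*(-4800) = 14400)
(F(7, -8) + Z(6, c(1, 2)))*E = (5/2 - 4)*14400 = -3/2*14400 = -21600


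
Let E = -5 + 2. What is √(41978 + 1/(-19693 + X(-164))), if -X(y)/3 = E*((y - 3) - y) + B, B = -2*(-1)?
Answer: √16334272640602/19726 ≈ 204.89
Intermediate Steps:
B = 2
E = -3
X(y) = -33 (X(y) = -3*(-3*((y - 3) - y) + 2) = -3*(-3*((-3 + y) - y) + 2) = -3*(-3*(-3) + 2) = -3*(9 + 2) = -3*11 = -33)
√(41978 + 1/(-19693 + X(-164))) = √(41978 + 1/(-19693 - 33)) = √(41978 + 1/(-19726)) = √(41978 - 1/19726) = √(828058027/19726) = √16334272640602/19726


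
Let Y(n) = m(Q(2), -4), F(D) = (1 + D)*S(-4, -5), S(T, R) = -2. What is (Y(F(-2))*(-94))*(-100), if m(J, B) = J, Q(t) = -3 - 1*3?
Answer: -56400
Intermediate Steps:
Q(t) = -6 (Q(t) = -3 - 3 = -6)
F(D) = -2 - 2*D (F(D) = (1 + D)*(-2) = -2 - 2*D)
Y(n) = -6
(Y(F(-2))*(-94))*(-100) = -6*(-94)*(-100) = 564*(-100) = -56400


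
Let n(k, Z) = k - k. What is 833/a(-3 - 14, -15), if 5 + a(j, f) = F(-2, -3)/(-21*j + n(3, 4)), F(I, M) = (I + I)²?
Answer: -297381/1769 ≈ -168.11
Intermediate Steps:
n(k, Z) = 0
F(I, M) = 4*I² (F(I, M) = (2*I)² = 4*I²)
a(j, f) = -5 - 16/(21*j) (a(j, f) = -5 + (4*(-2)²)/(-21*j + 0) = -5 + (4*4)/((-21*j)) = -5 + 16*(-1/(21*j)) = -5 - 16/(21*j))
833/a(-3 - 14, -15) = 833/(-5 - 16/(21*(-3 - 14))) = 833/(-5 - 16/21/(-17)) = 833/(-5 - 16/21*(-1/17)) = 833/(-5 + 16/357) = 833/(-1769/357) = 833*(-357/1769) = -297381/1769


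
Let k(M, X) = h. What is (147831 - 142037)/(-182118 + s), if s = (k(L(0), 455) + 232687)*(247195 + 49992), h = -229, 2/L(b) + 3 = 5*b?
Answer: 2897/34541656764 ≈ 8.3870e-8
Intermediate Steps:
L(b) = 2/(-3 + 5*b)
k(M, X) = -229
s = 69083495646 (s = (-229 + 232687)*(247195 + 49992) = 232458*297187 = 69083495646)
(147831 - 142037)/(-182118 + s) = (147831 - 142037)/(-182118 + 69083495646) = 5794/69083313528 = 5794*(1/69083313528) = 2897/34541656764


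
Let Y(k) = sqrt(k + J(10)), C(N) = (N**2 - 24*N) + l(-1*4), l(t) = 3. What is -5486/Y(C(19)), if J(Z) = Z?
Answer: 2743*I*sqrt(82)/41 ≈ 605.83*I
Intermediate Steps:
C(N) = 3 + N**2 - 24*N (C(N) = (N**2 - 24*N) + 3 = 3 + N**2 - 24*N)
Y(k) = sqrt(10 + k) (Y(k) = sqrt(k + 10) = sqrt(10 + k))
-5486/Y(C(19)) = -5486/sqrt(10 + (3 + 19**2 - 24*19)) = -5486/sqrt(10 + (3 + 361 - 456)) = -5486/sqrt(10 - 92) = -5486*(-I*sqrt(82)/82) = -(-2743)*I*sqrt(82)/41 = 2743*I*sqrt(82)/41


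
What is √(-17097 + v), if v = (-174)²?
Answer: √13179 ≈ 114.80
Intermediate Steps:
v = 30276
√(-17097 + v) = √(-17097 + 30276) = √13179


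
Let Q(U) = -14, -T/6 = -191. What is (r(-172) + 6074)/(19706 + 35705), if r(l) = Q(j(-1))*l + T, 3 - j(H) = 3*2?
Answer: 9628/55411 ≈ 0.17376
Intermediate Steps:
T = 1146 (T = -6*(-191) = 1146)
j(H) = -3 (j(H) = 3 - 3*2 = 3 - 1*6 = 3 - 6 = -3)
r(l) = 1146 - 14*l (r(l) = -14*l + 1146 = 1146 - 14*l)
(r(-172) + 6074)/(19706 + 35705) = ((1146 - 14*(-172)) + 6074)/(19706 + 35705) = ((1146 + 2408) + 6074)/55411 = (3554 + 6074)*(1/55411) = 9628*(1/55411) = 9628/55411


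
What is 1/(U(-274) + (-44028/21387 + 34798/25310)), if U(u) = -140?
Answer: -90217495/12692136609 ≈ -0.0071081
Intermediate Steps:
1/(U(-274) + (-44028/21387 + 34798/25310)) = 1/(-140 + (-44028/21387 + 34798/25310)) = 1/(-140 + (-44028*1/21387 + 34798*(1/25310))) = 1/(-140 + (-14676/7129 + 17399/12655)) = 1/(-140 - 61687309/90217495) = 1/(-12692136609/90217495) = -90217495/12692136609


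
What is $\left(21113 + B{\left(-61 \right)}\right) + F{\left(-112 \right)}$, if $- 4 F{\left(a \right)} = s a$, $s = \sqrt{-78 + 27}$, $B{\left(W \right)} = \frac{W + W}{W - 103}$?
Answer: $\frac{1731327}{82} + 28 i \sqrt{51} \approx 21114.0 + 199.96 i$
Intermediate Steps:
$B{\left(W \right)} = \frac{2 W}{-103 + W}$
$s = i \sqrt{51}$ ($s = \sqrt{-51} = i \sqrt{51} \approx 7.1414 i$)
$F{\left(a \right)} = - \frac{i a \sqrt{51}}{4}$ ($F{\left(a \right)} = - \frac{i \sqrt{51} a}{4} = - \frac{i a \sqrt{51}}{4}$)
$\left(21113 + B{\left(-61 \right)}\right) + F{\left(-112 \right)} = \left(21113 + 2 \left(-61\right) \frac{1}{-103 - 61}\right) - \frac{1}{4} i \left(-112\right) \sqrt{51} = \left(21113 + 2 \left(-61\right) \frac{1}{-164}\right) + 28 i \sqrt{51} = \left(21113 + 2 \left(-61\right) \left(- \frac{1}{164}\right)\right) + 28 i \sqrt{51} = \left(21113 + \frac{61}{82}\right) + 28 i \sqrt{51} = \frac{1731327}{82} + 28 i \sqrt{51}$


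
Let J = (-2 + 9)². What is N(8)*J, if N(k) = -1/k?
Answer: -49/8 ≈ -6.1250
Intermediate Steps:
J = 49 (J = 7² = 49)
N(8)*J = -1/8*49 = -1*⅛*49 = -⅛*49 = -49/8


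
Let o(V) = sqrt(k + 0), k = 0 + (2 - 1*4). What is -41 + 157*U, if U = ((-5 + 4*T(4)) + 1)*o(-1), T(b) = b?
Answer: -41 + 1884*I*sqrt(2) ≈ -41.0 + 2664.4*I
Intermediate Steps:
k = -2 (k = 0 + (2 - 4) = 0 - 2 = -2)
o(V) = I*sqrt(2) (o(V) = sqrt(-2 + 0) = sqrt(-2) = I*sqrt(2))
U = 12*I*sqrt(2) (U = ((-5 + 4*4) + 1)*(I*sqrt(2)) = ((-5 + 16) + 1)*(I*sqrt(2)) = (11 + 1)*(I*sqrt(2)) = 12*(I*sqrt(2)) = 12*I*sqrt(2) ≈ 16.971*I)
-41 + 157*U = -41 + 157*(12*I*sqrt(2)) = -41 + 1884*I*sqrt(2)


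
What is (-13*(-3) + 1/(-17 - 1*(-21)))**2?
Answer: 24649/16 ≈ 1540.6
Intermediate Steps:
(-13*(-3) + 1/(-17 - 1*(-21)))**2 = (39 + 1/(-17 + 21))**2 = (39 + 1/4)**2 = (157/4)**2 = 24649/16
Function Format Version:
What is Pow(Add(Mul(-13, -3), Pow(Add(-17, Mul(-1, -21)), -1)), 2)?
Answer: Rational(24649, 16) ≈ 1540.6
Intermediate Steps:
Pow(Add(Mul(-13, -3), Pow(Add(-17, Mul(-1, -21)), -1)), 2) = Pow(Add(39, Pow(Add(-17, 21), -1)), 2) = Pow(Add(39, Pow(4, -1)), 2) = Pow(Add(39, Rational(1, 4)), 2) = Pow(Rational(157, 4), 2) = Rational(24649, 16)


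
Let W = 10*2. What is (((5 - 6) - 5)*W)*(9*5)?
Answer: -5400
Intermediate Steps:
W = 20
(((5 - 6) - 5)*W)*(9*5) = (((5 - 6) - 5)*20)*(9*5) = ((-1 - 5)*20)*45 = -6*20*45 = -120*45 = -5400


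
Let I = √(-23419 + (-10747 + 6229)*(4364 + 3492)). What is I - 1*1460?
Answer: -1460 + I*√35516827 ≈ -1460.0 + 5959.6*I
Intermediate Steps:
I = I*√35516827 (I = √(-23419 - 4518*7856) = √(-23419 - 35493408) = √(-35516827) = I*√35516827 ≈ 5959.6*I)
I - 1*1460 = I*√35516827 - 1*1460 = I*√35516827 - 1460 = -1460 + I*√35516827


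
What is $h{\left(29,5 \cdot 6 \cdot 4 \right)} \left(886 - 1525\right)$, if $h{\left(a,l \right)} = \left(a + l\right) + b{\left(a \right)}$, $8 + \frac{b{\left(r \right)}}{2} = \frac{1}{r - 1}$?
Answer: $- \frac{1190457}{14} \approx -85033.0$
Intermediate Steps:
$b{\left(r \right)} = -16 + \frac{2}{-1 + r}$ ($b{\left(r \right)} = -16 + \frac{2}{r - 1} = -16 + \frac{2}{-1 + r}$)
$h{\left(a,l \right)} = a + l + \frac{2 \left(9 - 8 a\right)}{-1 + a}$ ($h{\left(a,l \right)} = \left(a + l\right) + \frac{2 \left(9 - 8 a\right)}{-1 + a} = a + l + \frac{2 \left(9 - 8 a\right)}{-1 + a}$)
$h{\left(29,5 \cdot 6 \cdot 4 \right)} \left(886 - 1525\right) = \frac{18 - 464 + \left(-1 + 29\right) \left(29 + 5 \cdot 6 \cdot 4\right)}{-1 + 29} \left(886 - 1525\right) = \frac{18 - 464 + 28 \left(29 + 30 \cdot 4\right)}{28} \left(-639\right) = \frac{18 - 464 + 28 \left(29 + 120\right)}{28} \left(-639\right) = \frac{18 - 464 + 28 \cdot 149}{28} \left(-639\right) = \frac{18 - 464 + 4172}{28} \left(-639\right) = \frac{1}{28} \cdot 3726 \left(-639\right) = \frac{1863}{14} \left(-639\right) = - \frac{1190457}{14}$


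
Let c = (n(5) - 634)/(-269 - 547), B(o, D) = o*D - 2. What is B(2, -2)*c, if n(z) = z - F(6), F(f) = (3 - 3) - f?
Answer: -623/136 ≈ -4.5809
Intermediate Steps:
F(f) = -f (F(f) = 0 - f = -f)
n(z) = 6 + z (n(z) = z - (-1)*6 = z - 1*(-6) = z + 6 = 6 + z)
B(o, D) = -2 + D*o (B(o, D) = D*o - 2 = -2 + D*o)
c = 623/816 (c = ((6 + 5) - 634)/(-269 - 547) = (11 - 634)/(-816) = -623*(-1/816) = 623/816 ≈ 0.76348)
B(2, -2)*c = (-2 - 2*2)*(623/816) = (-2 - 4)*(623/816) = -6*623/816 = -623/136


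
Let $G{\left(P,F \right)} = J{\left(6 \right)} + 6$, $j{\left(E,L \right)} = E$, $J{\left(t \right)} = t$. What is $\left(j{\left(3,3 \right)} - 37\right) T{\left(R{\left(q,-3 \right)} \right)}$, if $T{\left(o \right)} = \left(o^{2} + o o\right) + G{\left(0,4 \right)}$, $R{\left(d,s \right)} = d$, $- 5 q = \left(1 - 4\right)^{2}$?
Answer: $- \frac{15708}{25} \approx -628.32$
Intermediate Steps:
$q = - \frac{9}{5}$ ($q = - \frac{\left(1 - 4\right)^{2}}{5} = - \frac{\left(-3\right)^{2}}{5} = \left(- \frac{1}{5}\right) 9 = - \frac{9}{5} \approx -1.8$)
$G{\left(P,F \right)} = 12$ ($G{\left(P,F \right)} = 6 + 6 = 12$)
$T{\left(o \right)} = 12 + 2 o^{2}$ ($T{\left(o \right)} = \left(o^{2} + o o\right) + 12 = \left(o^{2} + o^{2}\right) + 12 = 2 o^{2} + 12 = 12 + 2 o^{2}$)
$\left(j{\left(3,3 \right)} - 37\right) T{\left(R{\left(q,-3 \right)} \right)} = \left(3 - 37\right) \left(12 + 2 \left(- \frac{9}{5}\right)^{2}\right) = - 34 \left(12 + 2 \cdot \frac{81}{25}\right) = - 34 \left(12 + \frac{162}{25}\right) = \left(-34\right) \frac{462}{25} = - \frac{15708}{25}$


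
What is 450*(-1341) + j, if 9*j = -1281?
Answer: -1810777/3 ≈ -6.0359e+5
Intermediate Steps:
j = -427/3 (j = (⅑)*(-1281) = -427/3 ≈ -142.33)
450*(-1341) + j = 450*(-1341) - 427/3 = -603450 - 427/3 = -1810777/3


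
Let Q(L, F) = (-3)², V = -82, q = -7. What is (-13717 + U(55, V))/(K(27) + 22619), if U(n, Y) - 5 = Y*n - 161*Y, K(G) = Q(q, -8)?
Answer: -1255/5657 ≈ -0.22185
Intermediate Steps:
Q(L, F) = 9
K(G) = 9
U(n, Y) = 5 - 161*Y + Y*n (U(n, Y) = 5 + (Y*n - 161*Y) = 5 + (-161*Y + Y*n) = 5 - 161*Y + Y*n)
(-13717 + U(55, V))/(K(27) + 22619) = (-13717 + (5 - 161*(-82) - 82*55))/(9 + 22619) = (-13717 + (5 + 13202 - 4510))/22628 = (-13717 + 8697)*(1/22628) = -5020*1/22628 = -1255/5657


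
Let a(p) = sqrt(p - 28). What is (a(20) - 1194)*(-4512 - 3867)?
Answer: 10004526 - 16758*I*sqrt(2) ≈ 1.0005e+7 - 23699.0*I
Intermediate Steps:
a(p) = sqrt(-28 + p)
(a(20) - 1194)*(-4512 - 3867) = (sqrt(-28 + 20) - 1194)*(-4512 - 3867) = (sqrt(-8) - 1194)*(-8379) = (2*I*sqrt(2) - 1194)*(-8379) = (-1194 + 2*I*sqrt(2))*(-8379) = 10004526 - 16758*I*sqrt(2)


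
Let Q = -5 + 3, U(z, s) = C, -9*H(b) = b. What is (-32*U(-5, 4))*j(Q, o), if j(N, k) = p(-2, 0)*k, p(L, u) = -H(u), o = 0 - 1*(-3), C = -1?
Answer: 0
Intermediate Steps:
H(b) = -b/9
U(z, s) = -1
o = 3 (o = 0 + 3 = 3)
p(L, u) = u/9 (p(L, u) = -(-1)*u/9 = u/9)
Q = -2
j(N, k) = 0 (j(N, k) = ((⅑)*0)*k = 0*k = 0)
(-32*U(-5, 4))*j(Q, o) = -32*(-1)*0 = 32*0 = 0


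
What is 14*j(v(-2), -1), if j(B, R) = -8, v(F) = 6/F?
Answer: -112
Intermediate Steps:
14*j(v(-2), -1) = 14*(-8) = -112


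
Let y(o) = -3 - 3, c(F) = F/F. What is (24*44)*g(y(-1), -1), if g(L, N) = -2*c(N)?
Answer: -2112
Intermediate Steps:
c(F) = 1
y(o) = -6
g(L, N) = -2 (g(L, N) = -2*1 = -2)
(24*44)*g(y(-1), -1) = (24*44)*(-2) = 1056*(-2) = -2112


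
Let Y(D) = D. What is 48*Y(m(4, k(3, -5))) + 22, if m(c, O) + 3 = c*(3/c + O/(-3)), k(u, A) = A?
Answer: 342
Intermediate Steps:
m(c, O) = -3 + c*(3/c - O/3) (m(c, O) = -3 + c*(3/c + O/(-3)) = -3 + c*(3/c + O*(-1/3)) = -3 + c*(3/c - O/3))
48*Y(m(4, k(3, -5))) + 22 = 48*(-1/3*(-5)*4) + 22 = 48*(20/3) + 22 = 320 + 22 = 342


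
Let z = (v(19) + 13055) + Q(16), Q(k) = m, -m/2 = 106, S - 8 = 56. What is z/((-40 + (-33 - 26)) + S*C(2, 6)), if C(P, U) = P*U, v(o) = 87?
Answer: 4310/223 ≈ 19.327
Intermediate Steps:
S = 64 (S = 8 + 56 = 64)
m = -212 (m = -2*106 = -212)
Q(k) = -212
z = 12930 (z = (87 + 13055) - 212 = 13142 - 212 = 12930)
z/((-40 + (-33 - 26)) + S*C(2, 6)) = 12930/((-40 + (-33 - 26)) + 64*(2*6)) = 12930/((-40 - 59) + 64*12) = 12930/(-99 + 768) = 12930/669 = 12930*(1/669) = 4310/223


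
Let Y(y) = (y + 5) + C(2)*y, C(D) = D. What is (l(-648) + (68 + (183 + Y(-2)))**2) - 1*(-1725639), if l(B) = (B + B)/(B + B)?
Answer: 1788140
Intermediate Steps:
l(B) = 1 (l(B) = (2*B)/((2*B)) = (2*B)*(1/(2*B)) = 1)
Y(y) = 5 + 3*y (Y(y) = (y + 5) + 2*y = (5 + y) + 2*y = 5 + 3*y)
(l(-648) + (68 + (183 + Y(-2)))**2) - 1*(-1725639) = (1 + (68 + (183 + (5 + 3*(-2))))**2) - 1*(-1725639) = (1 + (68 + (183 + (5 - 6)))**2) + 1725639 = (1 + (68 + (183 - 1))**2) + 1725639 = (1 + (68 + 182)**2) + 1725639 = (1 + 250**2) + 1725639 = (1 + 62500) + 1725639 = 62501 + 1725639 = 1788140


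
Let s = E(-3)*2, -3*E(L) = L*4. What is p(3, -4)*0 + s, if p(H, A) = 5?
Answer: 8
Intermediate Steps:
E(L) = -4*L/3 (E(L) = -L*4/3 = -4*L/3)
s = 8 (s = -4/3*(-3)*2 = 4*2 = 8)
p(3, -4)*0 + s = 5*0 + 8 = 0 + 8 = 8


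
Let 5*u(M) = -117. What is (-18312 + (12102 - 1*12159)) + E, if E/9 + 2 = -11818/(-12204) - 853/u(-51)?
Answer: -159094531/8814 ≈ -18050.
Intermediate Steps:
u(M) = -117/5 (u(M) = (⅕)*(-117) = -117/5)
E = 2809835/8814 (E = -18 + 9*(-11818/(-12204) - 853/(-117/5)) = -18 + 9*(-11818*(-1/12204) - 853*(-5/117)) = -18 + 9*(5909/6102 + 4265/117) = -18 + 9*(2968487/79326) = -18 + 2968487/8814 = 2809835/8814 ≈ 318.79)
(-18312 + (12102 - 1*12159)) + E = (-18312 + (12102 - 1*12159)) + 2809835/8814 = (-18312 + (12102 - 12159)) + 2809835/8814 = (-18312 - 57) + 2809835/8814 = -18369 + 2809835/8814 = -159094531/8814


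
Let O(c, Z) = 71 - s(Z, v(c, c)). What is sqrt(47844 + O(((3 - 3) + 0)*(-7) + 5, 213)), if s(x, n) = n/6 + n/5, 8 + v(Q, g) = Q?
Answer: sqrt(4791610)/10 ≈ 218.90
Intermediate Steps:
v(Q, g) = -8 + Q
s(x, n) = 11*n/30 (s(x, n) = n*(1/6) + n*(1/5) = n/6 + n/5 = 11*n/30)
O(c, Z) = 1109/15 - 11*c/30 (O(c, Z) = 71 - 11*(-8 + c)/30 = 71 - (-44/15 + 11*c/30) = 71 + (44/15 - 11*c/30) = 1109/15 - 11*c/30)
sqrt(47844 + O(((3 - 3) + 0)*(-7) + 5, 213)) = sqrt(47844 + (1109/15 - 11*(((3 - 3) + 0)*(-7) + 5)/30)) = sqrt(47844 + (1109/15 - 11*((0 + 0)*(-7) + 5)/30)) = sqrt(47844 + (1109/15 - 11*(0*(-7) + 5)/30)) = sqrt(47844 + (1109/15 - 11*(0 + 5)/30)) = sqrt(47844 + (1109/15 - 11/30*5)) = sqrt(47844 + (1109/15 - 11/6)) = sqrt(47844 + 721/10) = sqrt(479161/10) = sqrt(4791610)/10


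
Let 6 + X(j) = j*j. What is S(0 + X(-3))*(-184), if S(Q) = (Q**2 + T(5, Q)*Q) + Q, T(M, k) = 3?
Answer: -3864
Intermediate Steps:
X(j) = -6 + j**2 (X(j) = -6 + j*j = -6 + j**2)
S(Q) = Q**2 + 4*Q (S(Q) = (Q**2 + 3*Q) + Q = Q**2 + 4*Q)
S(0 + X(-3))*(-184) = ((0 + (-6 + (-3)**2))*(4 + (0 + (-6 + (-3)**2))))*(-184) = ((0 + (-6 + 9))*(4 + (0 + (-6 + 9))))*(-184) = ((0 + 3)*(4 + (0 + 3)))*(-184) = (3*(4 + 3))*(-184) = (3*7)*(-184) = 21*(-184) = -3864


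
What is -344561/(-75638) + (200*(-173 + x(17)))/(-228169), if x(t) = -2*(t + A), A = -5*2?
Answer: 81447000009/17258246822 ≈ 4.7193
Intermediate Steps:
A = -10
x(t) = 20 - 2*t (x(t) = -2*(t - 10) = -2*(-10 + t) = 20 - 2*t)
-344561/(-75638) + (200*(-173 + x(17)))/(-228169) = -344561/(-75638) + (200*(-173 + (20 - 2*17)))/(-228169) = -344561*(-1/75638) + (200*(-173 + (20 - 34)))*(-1/228169) = 344561/75638 + (200*(-173 - 14))*(-1/228169) = 344561/75638 + (200*(-187))*(-1/228169) = 344561/75638 - 37400*(-1/228169) = 344561/75638 + 37400/228169 = 81447000009/17258246822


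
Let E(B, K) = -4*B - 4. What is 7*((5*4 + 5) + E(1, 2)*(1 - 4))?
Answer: 343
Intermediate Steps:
E(B, K) = -4 - 4*B
7*((5*4 + 5) + E(1, 2)*(1 - 4)) = 7*((5*4 + 5) + (-4 - 4*1)*(1 - 4)) = 7*((20 + 5) + (-4 - 4)*(-3)) = 7*(25 - 8*(-3)) = 7*(25 + 24) = 7*49 = 343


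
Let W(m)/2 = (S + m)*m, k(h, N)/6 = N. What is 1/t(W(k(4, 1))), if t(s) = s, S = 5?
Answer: 1/132 ≈ 0.0075758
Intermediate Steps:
k(h, N) = 6*N
W(m) = 2*m*(5 + m) (W(m) = 2*((5 + m)*m) = 2*(m*(5 + m)) = 2*m*(5 + m))
1/t(W(k(4, 1))) = 1/(2*(6*1)*(5 + 6*1)) = 1/(2*6*(5 + 6)) = 1/(2*6*11) = 1/132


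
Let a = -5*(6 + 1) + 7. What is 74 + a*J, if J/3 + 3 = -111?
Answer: 9650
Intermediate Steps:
J = -342 (J = -9 + 3*(-111) = -9 - 333 = -342)
a = -28 (a = -5*7 + 7 = -35 + 7 = -28)
74 + a*J = 74 - 28*(-342) = 74 + 9576 = 9650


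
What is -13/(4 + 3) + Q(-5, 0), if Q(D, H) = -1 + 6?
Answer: 22/7 ≈ 3.1429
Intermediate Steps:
Q(D, H) = 5
-13/(4 + 3) + Q(-5, 0) = -13/(4 + 3) + 5 = -13/7 + 5 = 22/7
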